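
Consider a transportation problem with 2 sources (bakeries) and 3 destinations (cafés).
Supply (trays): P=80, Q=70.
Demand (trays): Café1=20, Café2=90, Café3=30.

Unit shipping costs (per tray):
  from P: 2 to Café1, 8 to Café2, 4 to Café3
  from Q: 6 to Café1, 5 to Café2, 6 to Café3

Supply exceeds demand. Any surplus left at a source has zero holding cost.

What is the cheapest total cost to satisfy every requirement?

A cheapest plan:
  P→Café1: 20 × 2 = 40
  P→Café2: 20 × 8 = 160
  P→Café3: 30 × 4 = 120
  Q→Café2: 70 × 5 = 350
Total = 40 + 160 + 120 + 350 = 670.
(Supply check: P ships 70; Q ships 70.)

670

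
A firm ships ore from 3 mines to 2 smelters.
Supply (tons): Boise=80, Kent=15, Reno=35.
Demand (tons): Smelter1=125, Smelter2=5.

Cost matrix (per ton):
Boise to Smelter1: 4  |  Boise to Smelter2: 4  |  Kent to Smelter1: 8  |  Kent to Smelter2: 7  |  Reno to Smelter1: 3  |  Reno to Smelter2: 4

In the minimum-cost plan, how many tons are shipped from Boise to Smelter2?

0

Solving gives:
  Boise to Smelter1: 80 × 4 = 320
  Kent to Smelter1: 10 × 8 = 80
  Kent to Smelter2: 5 × 7 = 35
  Reno to Smelter1: 35 × 3 = 105
Total cost = 540.
The route Boise→Smelter2 is not used.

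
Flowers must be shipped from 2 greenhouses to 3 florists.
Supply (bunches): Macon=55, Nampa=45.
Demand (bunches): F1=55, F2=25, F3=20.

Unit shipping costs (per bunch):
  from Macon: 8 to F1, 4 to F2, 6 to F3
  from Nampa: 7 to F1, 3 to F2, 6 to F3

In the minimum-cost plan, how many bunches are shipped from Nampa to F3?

0

Optimal shipments:
  Macon to F1: 10 × 8 = 80
  Macon to F2: 25 × 4 = 100
  Macon to F3: 20 × 6 = 120
  Nampa to F1: 45 × 7 = 315
Total cost = 615.
The route Nampa→F3 is not used.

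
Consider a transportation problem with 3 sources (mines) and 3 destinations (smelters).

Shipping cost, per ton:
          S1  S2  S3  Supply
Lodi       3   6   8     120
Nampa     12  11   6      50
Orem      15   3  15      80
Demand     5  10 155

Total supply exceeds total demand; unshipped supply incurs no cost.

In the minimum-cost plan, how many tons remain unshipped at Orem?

Minimum-cost shipments:
  Lodi–S1: 5 × 3 = 15
  Lodi–S3: 105 × 8 = 840
  Nampa–S3: 50 × 6 = 300
  Orem–S2: 10 × 3 = 30
Total cost = 1185.
Orem ships 10 of its 80, leaving 70.

70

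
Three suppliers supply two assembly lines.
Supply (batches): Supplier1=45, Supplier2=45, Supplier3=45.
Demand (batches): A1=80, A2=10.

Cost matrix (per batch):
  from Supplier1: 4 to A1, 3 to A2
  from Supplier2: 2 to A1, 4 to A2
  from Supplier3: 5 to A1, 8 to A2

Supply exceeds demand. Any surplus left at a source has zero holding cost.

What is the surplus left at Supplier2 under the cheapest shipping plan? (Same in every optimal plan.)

An optimal plan:
  Supplier1–A1: 35 × 4 = 140
  Supplier1–A2: 10 × 3 = 30
  Supplier2–A1: 45 × 2 = 90
Total cost = 260.
Supplier2 ships 45 of its 45, leaving 0.

0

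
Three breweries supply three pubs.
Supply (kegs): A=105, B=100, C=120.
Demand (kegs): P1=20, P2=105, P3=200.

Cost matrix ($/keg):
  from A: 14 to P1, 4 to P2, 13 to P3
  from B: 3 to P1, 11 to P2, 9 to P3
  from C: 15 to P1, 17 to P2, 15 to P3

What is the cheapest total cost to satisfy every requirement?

3000

One minimum-cost allocation:
  A→P2: 105 × $4 = $420
  B→P1: 20 × $3 = $60
  B→P3: 80 × $9 = $720
  C→P3: 120 × $15 = $1800
Total = 420 + 60 + 720 + 1800 = $3000.
(Supply check: A ships 105; B ships 100; C ships 120.)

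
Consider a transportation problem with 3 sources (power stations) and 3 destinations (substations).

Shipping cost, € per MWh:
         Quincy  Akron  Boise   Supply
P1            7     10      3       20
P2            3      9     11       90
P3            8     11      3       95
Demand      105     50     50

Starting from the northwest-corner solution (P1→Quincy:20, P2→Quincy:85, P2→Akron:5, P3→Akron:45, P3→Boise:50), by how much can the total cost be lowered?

Current plan cost = 20·7 + 85·3 + 5·9 + 45·11 + 50·3 = €1085.
Optimal plan:
  P1–Akron: 20 MWh
  P2–Quincy: 90 MWh
  P3–Quincy: 15 MWh
  P3–Akron: 30 MWh
  P3–Boise: 50 MWh
Optimal cost = €1070.
Saving = 1085 − 1070 = €15.

15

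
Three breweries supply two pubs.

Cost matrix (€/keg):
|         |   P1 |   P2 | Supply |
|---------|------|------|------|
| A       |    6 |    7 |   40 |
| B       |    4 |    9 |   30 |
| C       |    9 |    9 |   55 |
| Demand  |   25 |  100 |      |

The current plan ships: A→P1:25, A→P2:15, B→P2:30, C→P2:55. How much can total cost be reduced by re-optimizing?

Current plan cost = 25·6 + 15·7 + 30·9 + 55·9 = €1020.
Optimal plan:
  A->P2: 40 × €7 = €280
  B->P1: 25 × €4 = €100
  B->P2: 5 × €9 = €45
  C->P2: 55 × €9 = €495
Optimal cost = €920.
Saving = 1020 − 920 = €100.

100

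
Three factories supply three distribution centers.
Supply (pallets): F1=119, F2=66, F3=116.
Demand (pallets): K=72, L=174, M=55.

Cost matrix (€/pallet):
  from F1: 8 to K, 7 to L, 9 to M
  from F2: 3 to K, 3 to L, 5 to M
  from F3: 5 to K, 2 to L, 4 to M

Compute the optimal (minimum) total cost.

A cheapest plan:
  F1→K: 6 pallets
  F1→L: 58 pallets
  F1→M: 55 pallets
  F2→K: 66 pallets
  F3→L: 116 pallets
Total cost = €1379.
(Supply check: F1 ships 119; F2 ships 66; F3 ships 116.)

1379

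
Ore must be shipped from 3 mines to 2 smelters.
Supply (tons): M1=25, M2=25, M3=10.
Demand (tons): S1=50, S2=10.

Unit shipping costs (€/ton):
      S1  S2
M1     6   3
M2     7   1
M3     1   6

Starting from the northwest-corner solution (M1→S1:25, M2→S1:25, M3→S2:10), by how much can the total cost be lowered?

Current plan cost = 25·6 + 25·7 + 10·6 = €385.
Optimal plan:
  M1–S1: 25 × €6 = €150
  M2–S1: 15 × €7 = €105
  M2–S2: 10 × €1 = €10
  M3–S1: 10 × €1 = €10
Optimal cost = €275.
Saving = 385 − 275 = €110.

110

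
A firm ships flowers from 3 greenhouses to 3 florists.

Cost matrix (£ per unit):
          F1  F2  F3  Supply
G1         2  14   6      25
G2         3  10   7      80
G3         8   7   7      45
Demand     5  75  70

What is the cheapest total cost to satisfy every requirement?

1095

An optimal shipping plan:
  G1 to F3: 25 bunches
  G2 to F1: 5 bunches
  G2 to F2: 30 bunches
  G2 to F3: 45 bunches
  G3 to F2: 45 bunches
Total cost = £1095.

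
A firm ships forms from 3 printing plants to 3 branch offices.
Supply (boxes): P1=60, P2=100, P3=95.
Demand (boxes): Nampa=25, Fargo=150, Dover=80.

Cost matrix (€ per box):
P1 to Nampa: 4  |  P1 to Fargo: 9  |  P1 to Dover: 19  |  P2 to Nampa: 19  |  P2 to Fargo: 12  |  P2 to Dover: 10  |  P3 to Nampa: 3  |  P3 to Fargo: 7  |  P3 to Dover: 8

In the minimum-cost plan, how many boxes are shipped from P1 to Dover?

0

Optimal shipments:
  P1 to Nampa: 25 boxes
  P1 to Fargo: 35 boxes
  P2 to Fargo: 20 boxes
  P2 to Dover: 80 boxes
  P3 to Fargo: 95 boxes
Total cost = €2120.
The route P1→Dover is not used.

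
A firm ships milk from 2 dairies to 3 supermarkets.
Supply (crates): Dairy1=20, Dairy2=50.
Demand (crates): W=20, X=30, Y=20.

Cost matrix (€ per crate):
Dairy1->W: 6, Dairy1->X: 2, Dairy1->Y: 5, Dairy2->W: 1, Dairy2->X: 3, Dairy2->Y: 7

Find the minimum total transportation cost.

210

A cheapest plan:
  Dairy1→Y: 20 × €5 = €100
  Dairy2→W: 20 × €1 = €20
  Dairy2→X: 30 × €3 = €90
Total = 100 + 20 + 90 = €210.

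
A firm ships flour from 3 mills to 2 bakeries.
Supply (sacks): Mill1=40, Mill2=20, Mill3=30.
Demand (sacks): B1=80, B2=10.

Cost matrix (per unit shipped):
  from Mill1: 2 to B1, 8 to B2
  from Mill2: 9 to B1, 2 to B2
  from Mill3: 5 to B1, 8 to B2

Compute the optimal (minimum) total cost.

340

A cheapest plan:
  Mill1–B1: 40 × 2 = 80
  Mill2–B1: 10 × 9 = 90
  Mill2–B2: 10 × 2 = 20
  Mill3–B1: 30 × 5 = 150
Total = 80 + 90 + 20 + 150 = 340.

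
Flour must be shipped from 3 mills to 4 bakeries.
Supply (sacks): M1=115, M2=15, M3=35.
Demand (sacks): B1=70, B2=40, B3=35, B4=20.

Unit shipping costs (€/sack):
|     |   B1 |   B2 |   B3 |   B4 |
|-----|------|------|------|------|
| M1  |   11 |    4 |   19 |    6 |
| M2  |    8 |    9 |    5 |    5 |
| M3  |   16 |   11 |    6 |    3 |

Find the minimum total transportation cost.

1200

Optimal allocation:
  M1→B1: 70 × €11 = €770
  M1→B2: 40 × €4 = €160
  M1→B4: 5 × €6 = €30
  M2→B3: 15 × €5 = €75
  M3→B3: 20 × €6 = €120
  M3→B4: 15 × €3 = €45
Total = 770 + 160 + 30 + 75 + 120 + 45 = €1200.
(Supply check: M1 ships 115; M2 ships 15; M3 ships 35.)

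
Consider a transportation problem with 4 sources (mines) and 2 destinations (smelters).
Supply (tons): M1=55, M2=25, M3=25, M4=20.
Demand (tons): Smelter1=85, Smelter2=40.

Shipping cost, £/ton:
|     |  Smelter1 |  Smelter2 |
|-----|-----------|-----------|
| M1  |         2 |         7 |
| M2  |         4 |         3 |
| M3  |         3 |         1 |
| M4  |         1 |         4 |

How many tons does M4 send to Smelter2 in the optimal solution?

The minimum-cost plan:
  M1→Smelter1: 55 tons
  M2→Smelter1: 10 tons
  M2→Smelter2: 15 tons
  M3→Smelter2: 25 tons
  M4→Smelter1: 20 tons
Total cost = £240.
The route M4→Smelter2 is not used.

0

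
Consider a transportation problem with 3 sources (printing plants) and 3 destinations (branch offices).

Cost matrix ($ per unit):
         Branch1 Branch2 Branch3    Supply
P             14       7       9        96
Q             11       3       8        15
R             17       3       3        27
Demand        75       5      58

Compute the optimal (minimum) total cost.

1395

An optimal shipping plan:
  P–Branch1: 65 × $14 = $910
  P–Branch3: 31 × $9 = $279
  Q–Branch1: 10 × $11 = $110
  Q–Branch2: 5 × $3 = $15
  R–Branch3: 27 × $3 = $81
Total = 910 + 279 + 110 + 15 + 81 = $1395.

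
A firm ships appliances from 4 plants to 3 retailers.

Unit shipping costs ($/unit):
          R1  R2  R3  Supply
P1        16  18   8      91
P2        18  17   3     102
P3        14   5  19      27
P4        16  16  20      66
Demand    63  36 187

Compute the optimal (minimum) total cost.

A cheapest plan:
  P1 to R1: 6 × $16 = $96
  P1 to R3: 85 × $8 = $680
  P2 to R3: 102 × $3 = $306
  P3 to R2: 27 × $5 = $135
  P4 to R1: 57 × $16 = $912
  P4 to R2: 9 × $16 = $144
Total = 96 + 680 + 306 + 135 + 912 + 144 = $2273.

2273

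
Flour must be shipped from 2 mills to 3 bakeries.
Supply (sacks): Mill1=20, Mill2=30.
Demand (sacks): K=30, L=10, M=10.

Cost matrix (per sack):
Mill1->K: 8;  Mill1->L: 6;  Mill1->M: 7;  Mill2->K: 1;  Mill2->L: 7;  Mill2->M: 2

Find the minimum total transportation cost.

160

Optimal allocation:
  Mill1–L: 10 sacks
  Mill1–M: 10 sacks
  Mill2–K: 30 sacks
Total cost = 160.
(Supply check: Mill1 ships 20; Mill2 ships 30.)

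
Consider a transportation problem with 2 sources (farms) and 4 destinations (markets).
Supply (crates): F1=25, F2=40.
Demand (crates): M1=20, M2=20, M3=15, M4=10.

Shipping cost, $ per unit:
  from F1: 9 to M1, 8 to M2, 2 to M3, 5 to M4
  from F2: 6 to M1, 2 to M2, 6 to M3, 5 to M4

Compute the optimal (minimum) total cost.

A cheapest plan:
  F1->M3: 15 × $2 = $30
  F1->M4: 10 × $5 = $50
  F2->M1: 20 × $6 = $120
  F2->M2: 20 × $2 = $40
Total = 30 + 50 + 120 + 40 = $240.

240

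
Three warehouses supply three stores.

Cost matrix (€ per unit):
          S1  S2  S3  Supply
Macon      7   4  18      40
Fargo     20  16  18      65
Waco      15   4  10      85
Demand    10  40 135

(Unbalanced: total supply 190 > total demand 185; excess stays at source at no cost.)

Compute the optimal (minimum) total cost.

A cheapest plan:
  Macon to S1: 10 × €7 = €70
  Macon to S2: 30 × €4 = €120
  Fargo to S3: 60 × €18 = €1080
  Waco to S2: 10 × €4 = €40
  Waco to S3: 75 × €10 = €750
Total = 70 + 120 + 1080 + 40 + 750 = €2060.

2060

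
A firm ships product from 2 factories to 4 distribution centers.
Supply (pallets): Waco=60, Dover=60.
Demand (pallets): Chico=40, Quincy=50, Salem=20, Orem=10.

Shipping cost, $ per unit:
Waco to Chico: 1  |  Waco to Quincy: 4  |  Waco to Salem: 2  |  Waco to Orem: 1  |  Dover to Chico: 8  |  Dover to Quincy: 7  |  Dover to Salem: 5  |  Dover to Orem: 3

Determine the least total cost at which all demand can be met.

One minimum-cost allocation:
  Waco–Chico: 40 × $1 = $40
  Waco–Quincy: 20 × $4 = $80
  Dover–Quincy: 30 × $7 = $210
  Dover–Salem: 20 × $5 = $100
  Dover–Orem: 10 × $3 = $30
Total = 40 + 80 + 210 + 100 + 30 = $460.

460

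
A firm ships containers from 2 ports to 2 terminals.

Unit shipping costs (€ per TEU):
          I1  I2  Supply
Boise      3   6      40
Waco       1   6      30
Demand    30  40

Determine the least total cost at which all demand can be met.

An optimal shipping plan:
  Boise to I2: 40 × €6 = €240
  Waco to I1: 30 × €1 = €30
Total = 240 + 30 = €270.

270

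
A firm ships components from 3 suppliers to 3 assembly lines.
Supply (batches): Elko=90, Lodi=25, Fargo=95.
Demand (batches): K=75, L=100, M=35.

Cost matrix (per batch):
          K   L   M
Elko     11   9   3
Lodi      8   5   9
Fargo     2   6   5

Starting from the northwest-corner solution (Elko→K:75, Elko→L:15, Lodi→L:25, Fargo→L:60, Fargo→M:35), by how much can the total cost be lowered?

Current plan cost = 75·11 + 15·9 + 25·5 + 60·6 + 35·5 = 1620.
Optimal plan:
  Elko->L: 55 batches
  Elko->M: 35 batches
  Lodi->L: 25 batches
  Fargo->K: 75 batches
  Fargo->L: 20 batches
Optimal cost = 995.
Saving = 1620 − 995 = 625.

625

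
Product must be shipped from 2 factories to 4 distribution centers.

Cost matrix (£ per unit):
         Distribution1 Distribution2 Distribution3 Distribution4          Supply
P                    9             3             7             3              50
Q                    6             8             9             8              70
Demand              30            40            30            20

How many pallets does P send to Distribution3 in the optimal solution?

Solving gives:
  P to Distribution2: 40 × £3 = £120
  P to Distribution4: 10 × £3 = £30
  Q to Distribution1: 30 × £6 = £180
  Q to Distribution3: 30 × £9 = £270
  Q to Distribution4: 10 × £8 = £80
Total cost = £680.
The route P→Distribution3 is not used.

0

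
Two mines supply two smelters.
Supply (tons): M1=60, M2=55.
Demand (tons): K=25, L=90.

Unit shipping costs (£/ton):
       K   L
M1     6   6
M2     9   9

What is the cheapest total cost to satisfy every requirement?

Optimal allocation:
  M1 to L: 60 × £6 = £360
  M2 to K: 25 × £9 = £225
  M2 to L: 30 × £9 = £270
Total = 360 + 225 + 270 = £855.
(Supply check: M1 ships 60; M2 ships 55.)

855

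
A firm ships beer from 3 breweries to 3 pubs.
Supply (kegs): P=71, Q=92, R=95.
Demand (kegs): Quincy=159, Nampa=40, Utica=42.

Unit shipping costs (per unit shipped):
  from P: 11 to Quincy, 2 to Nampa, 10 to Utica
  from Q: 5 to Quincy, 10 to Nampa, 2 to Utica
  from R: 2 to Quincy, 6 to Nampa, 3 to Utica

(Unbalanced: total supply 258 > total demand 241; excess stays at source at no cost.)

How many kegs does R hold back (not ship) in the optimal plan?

Minimum-cost shipments:
  P→Quincy: 14 × 11 = 154
  P→Nampa: 40 × 2 = 80
  Q→Quincy: 50 × 5 = 250
  Q→Utica: 42 × 2 = 84
  R→Quincy: 95 × 2 = 190
Total cost = 758.
R ships 95 of its 95, leaving 0.

0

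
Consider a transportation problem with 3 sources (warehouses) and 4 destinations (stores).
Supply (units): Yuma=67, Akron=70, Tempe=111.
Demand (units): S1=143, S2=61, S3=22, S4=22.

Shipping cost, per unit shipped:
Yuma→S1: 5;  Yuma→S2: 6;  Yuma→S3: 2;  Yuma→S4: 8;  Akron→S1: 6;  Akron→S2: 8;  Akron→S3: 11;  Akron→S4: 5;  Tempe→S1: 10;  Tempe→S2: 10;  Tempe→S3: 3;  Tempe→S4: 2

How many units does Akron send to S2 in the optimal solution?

Optimal shipments:
  Yuma–S1: 67 × 5 = 335
  Akron–S1: 70 × 6 = 420
  Tempe–S1: 6 × 10 = 60
  Tempe–S2: 61 × 10 = 610
  Tempe–S3: 22 × 3 = 66
  Tempe–S4: 22 × 2 = 44
Total cost = 1535.
The route Akron→S2 is not used.

0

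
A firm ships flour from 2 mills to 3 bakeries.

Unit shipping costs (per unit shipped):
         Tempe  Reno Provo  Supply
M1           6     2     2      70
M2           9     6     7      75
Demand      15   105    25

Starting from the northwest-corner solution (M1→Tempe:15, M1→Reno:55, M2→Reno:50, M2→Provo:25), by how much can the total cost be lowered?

40

Current plan cost = 15·6 + 55·2 + 50·6 + 25·7 = 675.
Optimal plan:
  M1→Reno: 45 × 2 = 90
  M1→Provo: 25 × 2 = 50
  M2→Tempe: 15 × 9 = 135
  M2→Reno: 60 × 6 = 360
Optimal cost = 635.
Saving = 675 − 635 = 40.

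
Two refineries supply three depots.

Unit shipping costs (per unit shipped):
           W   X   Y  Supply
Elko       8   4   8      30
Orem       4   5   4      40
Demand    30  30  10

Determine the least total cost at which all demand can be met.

One minimum-cost allocation:
  Elko–X: 30 × 4 = 120
  Orem–W: 30 × 4 = 120
  Orem–Y: 10 × 4 = 40
Total = 120 + 120 + 40 = 280.

280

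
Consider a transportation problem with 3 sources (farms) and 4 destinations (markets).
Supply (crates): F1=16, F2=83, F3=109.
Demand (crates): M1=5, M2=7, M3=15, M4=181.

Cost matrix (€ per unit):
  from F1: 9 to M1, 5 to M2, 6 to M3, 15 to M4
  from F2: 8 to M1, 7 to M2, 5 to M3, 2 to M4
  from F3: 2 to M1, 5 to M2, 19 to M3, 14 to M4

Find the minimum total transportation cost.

1673

Optimal allocation:
  F1–M2: 1 × €5 = €5
  F1–M3: 15 × €6 = €90
  F2–M4: 83 × €2 = €166
  F3–M1: 5 × €2 = €10
  F3–M2: 6 × €5 = €30
  F3–M4: 98 × €14 = €1372
Total = 5 + 90 + 166 + 10 + 30 + 1372 = €1673.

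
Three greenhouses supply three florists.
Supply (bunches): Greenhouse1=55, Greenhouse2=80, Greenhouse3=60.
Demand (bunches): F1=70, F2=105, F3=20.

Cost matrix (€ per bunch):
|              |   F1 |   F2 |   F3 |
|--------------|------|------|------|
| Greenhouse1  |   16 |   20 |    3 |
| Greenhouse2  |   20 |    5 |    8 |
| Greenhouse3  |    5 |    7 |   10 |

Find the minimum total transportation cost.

1370

One minimum-cost allocation:
  Greenhouse1->F1: 35 × €16 = €560
  Greenhouse1->F3: 20 × €3 = €60
  Greenhouse2->F2: 80 × €5 = €400
  Greenhouse3->F1: 35 × €5 = €175
  Greenhouse3->F2: 25 × €7 = €175
Total = 560 + 60 + 400 + 175 + 175 = €1370.
(Supply check: Greenhouse1 ships 55; Greenhouse2 ships 80; Greenhouse3 ships 60.)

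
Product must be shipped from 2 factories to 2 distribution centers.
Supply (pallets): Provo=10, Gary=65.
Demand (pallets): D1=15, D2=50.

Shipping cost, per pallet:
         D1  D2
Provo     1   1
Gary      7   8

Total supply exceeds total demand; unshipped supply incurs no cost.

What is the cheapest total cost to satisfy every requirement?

An optimal shipping plan:
  Provo->D2: 10 × 1 = 10
  Gary->D1: 15 × 7 = 105
  Gary->D2: 40 × 8 = 320
Total = 10 + 105 + 320 = 435.
(Supply check: Provo ships 10; Gary ships 55.)

435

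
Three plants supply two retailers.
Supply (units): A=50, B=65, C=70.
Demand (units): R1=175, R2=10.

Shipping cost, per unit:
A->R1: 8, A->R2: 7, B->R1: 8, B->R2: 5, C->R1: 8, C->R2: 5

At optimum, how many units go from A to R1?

50

The minimum-cost plan:
  A to R1: 50 × 8 = 400
  B to R1: 65 × 8 = 520
  C to R1: 60 × 8 = 480
  C to R2: 10 × 5 = 50
Total cost = 1450.
So A→R1 carries 50 units.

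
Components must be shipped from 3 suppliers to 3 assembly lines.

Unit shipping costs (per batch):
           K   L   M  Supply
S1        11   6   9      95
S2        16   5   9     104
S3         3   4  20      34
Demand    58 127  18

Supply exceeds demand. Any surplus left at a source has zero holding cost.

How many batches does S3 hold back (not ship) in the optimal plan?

An optimal plan:
  S1→K: 24 × 11 = 264
  S1→L: 23 × 6 = 138
  S1→M: 18 × 9 = 162
  S2→L: 104 × 5 = 520
  S3→K: 34 × 3 = 102
Total cost = 1186.
S3 ships 34 of its 34, leaving 0.

0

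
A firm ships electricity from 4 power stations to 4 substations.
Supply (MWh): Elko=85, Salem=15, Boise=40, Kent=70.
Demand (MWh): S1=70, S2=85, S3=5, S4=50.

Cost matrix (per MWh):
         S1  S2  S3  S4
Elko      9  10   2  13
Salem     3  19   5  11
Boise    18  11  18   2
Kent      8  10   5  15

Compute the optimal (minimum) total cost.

1555

One minimum-cost allocation:
  Elko to S2: 70 MWh
  Elko to S3: 5 MWh
  Elko to S4: 10 MWh
  Salem to S1: 15 MWh
  Boise to S4: 40 MWh
  Kent to S1: 55 MWh
  Kent to S2: 15 MWh
Total cost = 1555.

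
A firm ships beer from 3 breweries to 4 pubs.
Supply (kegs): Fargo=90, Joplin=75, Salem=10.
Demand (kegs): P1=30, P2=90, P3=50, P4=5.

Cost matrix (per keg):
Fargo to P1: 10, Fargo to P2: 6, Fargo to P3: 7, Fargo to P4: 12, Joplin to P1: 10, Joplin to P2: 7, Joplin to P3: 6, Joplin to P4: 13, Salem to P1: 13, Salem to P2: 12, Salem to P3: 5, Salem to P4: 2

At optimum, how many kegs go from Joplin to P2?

0

Solving gives:
  Fargo->P2: 90 × 6 = 540
  Joplin->P1: 30 × 10 = 300
  Joplin->P3: 45 × 6 = 270
  Salem->P3: 5 × 5 = 25
  Salem->P4: 5 × 2 = 10
Total cost = 1145.
The route Joplin→P2 is not used.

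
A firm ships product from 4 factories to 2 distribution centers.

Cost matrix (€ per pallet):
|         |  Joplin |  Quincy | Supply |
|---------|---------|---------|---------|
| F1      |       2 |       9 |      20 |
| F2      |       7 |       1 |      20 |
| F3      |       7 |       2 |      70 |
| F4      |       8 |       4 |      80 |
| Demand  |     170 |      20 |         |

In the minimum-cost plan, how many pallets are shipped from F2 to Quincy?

Optimal shipments:
  F1->Joplin: 20 × €2 = €40
  F2->Quincy: 20 × €1 = €20
  F3->Joplin: 70 × €7 = €490
  F4->Joplin: 80 × €8 = €640
Total cost = €1190.
So F2→Quincy carries 20 pallets.

20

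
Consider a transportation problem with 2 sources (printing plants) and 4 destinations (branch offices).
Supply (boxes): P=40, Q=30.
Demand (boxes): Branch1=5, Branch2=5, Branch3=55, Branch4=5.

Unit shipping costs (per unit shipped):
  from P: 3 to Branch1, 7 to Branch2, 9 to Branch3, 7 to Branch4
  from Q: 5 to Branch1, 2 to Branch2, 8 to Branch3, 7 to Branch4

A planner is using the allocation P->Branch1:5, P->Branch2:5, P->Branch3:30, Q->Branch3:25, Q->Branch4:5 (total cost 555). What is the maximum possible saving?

Current plan cost = 5·3 + 5·7 + 30·9 + 25·8 + 5·7 = 555.
Optimal plan:
  P->Branch1: 5 × 3 = 15
  P->Branch3: 30 × 9 = 270
  P->Branch4: 5 × 7 = 35
  Q->Branch2: 5 × 2 = 10
  Q->Branch3: 25 × 8 = 200
Optimal cost = 530.
Saving = 555 − 530 = 25.

25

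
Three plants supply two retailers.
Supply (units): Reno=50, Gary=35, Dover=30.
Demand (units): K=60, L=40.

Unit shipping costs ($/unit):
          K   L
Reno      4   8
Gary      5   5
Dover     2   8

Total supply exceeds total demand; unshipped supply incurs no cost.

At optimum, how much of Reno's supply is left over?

15

Minimum-cost shipments:
  Reno→K: 30 × $4 = $120
  Reno→L: 5 × $8 = $40
  Gary→L: 35 × $5 = $175
  Dover→K: 30 × $2 = $60
Total cost = $395.
Reno ships 35 of its 50, leaving 15.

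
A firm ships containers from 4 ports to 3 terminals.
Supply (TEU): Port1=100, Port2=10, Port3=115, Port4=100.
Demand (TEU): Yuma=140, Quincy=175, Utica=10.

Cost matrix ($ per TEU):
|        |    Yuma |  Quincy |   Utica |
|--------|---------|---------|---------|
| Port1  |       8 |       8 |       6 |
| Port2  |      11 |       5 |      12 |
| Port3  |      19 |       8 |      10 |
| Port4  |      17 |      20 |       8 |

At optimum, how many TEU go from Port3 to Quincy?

115

Solving gives:
  Port1–Yuma: 50 TEU
  Port1–Quincy: 50 TEU
  Port2–Quincy: 10 TEU
  Port3–Quincy: 115 TEU
  Port4–Yuma: 90 TEU
  Port4–Utica: 10 TEU
Total cost = $3380.
So Port3→Quincy carries 115 TEU.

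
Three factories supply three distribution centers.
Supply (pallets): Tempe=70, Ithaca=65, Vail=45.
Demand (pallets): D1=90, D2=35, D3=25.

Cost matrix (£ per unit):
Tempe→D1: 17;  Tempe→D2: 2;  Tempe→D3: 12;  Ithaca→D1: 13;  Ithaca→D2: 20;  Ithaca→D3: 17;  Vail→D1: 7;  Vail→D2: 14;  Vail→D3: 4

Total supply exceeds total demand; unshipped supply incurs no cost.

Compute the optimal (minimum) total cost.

A cheapest plan:
  Tempe to D2: 35 × £2 = £70
  Tempe to D3: 5 × £12 = £60
  Ithaca to D1: 65 × £13 = £845
  Vail to D1: 25 × £7 = £175
  Vail to D3: 20 × £4 = £80
Total = 70 + 60 + 845 + 175 + 80 = £1230.

1230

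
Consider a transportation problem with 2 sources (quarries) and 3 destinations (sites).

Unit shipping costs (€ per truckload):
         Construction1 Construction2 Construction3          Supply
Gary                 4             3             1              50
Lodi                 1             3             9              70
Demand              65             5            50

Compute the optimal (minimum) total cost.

130

One minimum-cost allocation:
  Gary→Construction3: 50 × €1 = €50
  Lodi→Construction1: 65 × €1 = €65
  Lodi→Construction2: 5 × €3 = €15
Total = 50 + 65 + 15 = €130.
(Supply check: Gary ships 50; Lodi ships 70.)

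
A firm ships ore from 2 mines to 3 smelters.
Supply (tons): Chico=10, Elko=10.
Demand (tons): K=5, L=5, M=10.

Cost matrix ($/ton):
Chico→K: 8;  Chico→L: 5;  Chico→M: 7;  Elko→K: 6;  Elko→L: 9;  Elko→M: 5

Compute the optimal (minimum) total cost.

One minimum-cost allocation:
  Chico->K: 5 × $8 = $40
  Chico->L: 5 × $5 = $25
  Elko->M: 10 × $5 = $50
Total = 40 + 25 + 50 = $115.

115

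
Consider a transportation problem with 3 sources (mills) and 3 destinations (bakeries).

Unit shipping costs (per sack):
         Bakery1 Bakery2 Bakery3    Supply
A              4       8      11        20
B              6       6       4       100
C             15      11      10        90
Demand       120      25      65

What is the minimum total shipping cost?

1605

Optimal allocation:
  A–Bakery1: 20 × 4 = 80
  B–Bakery1: 100 × 6 = 600
  C–Bakery2: 25 × 11 = 275
  C–Bakery3: 65 × 10 = 650
Total = 80 + 600 + 275 + 650 = 1605.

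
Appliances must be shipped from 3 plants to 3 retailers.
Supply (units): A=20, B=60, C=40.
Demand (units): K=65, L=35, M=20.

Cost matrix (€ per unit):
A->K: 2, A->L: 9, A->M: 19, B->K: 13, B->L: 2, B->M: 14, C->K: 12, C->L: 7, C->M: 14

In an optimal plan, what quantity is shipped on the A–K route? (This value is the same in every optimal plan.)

20

Solving gives:
  A->K: 20 × €2 = €40
  B->K: 5 × €13 = €65
  B->L: 35 × €2 = €70
  B->M: 20 × €14 = €280
  C->K: 40 × €12 = €480
Total cost = €935.
So A→K carries 20 units.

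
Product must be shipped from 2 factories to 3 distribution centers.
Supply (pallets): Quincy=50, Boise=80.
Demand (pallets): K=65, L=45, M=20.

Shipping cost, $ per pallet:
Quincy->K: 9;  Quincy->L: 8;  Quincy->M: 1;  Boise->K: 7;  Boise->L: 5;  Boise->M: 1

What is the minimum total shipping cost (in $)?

760

Optimal allocation:
  Quincy→K: 30 pallets
  Quincy→M: 20 pallets
  Boise→K: 35 pallets
  Boise→L: 45 pallets
Total cost = $760.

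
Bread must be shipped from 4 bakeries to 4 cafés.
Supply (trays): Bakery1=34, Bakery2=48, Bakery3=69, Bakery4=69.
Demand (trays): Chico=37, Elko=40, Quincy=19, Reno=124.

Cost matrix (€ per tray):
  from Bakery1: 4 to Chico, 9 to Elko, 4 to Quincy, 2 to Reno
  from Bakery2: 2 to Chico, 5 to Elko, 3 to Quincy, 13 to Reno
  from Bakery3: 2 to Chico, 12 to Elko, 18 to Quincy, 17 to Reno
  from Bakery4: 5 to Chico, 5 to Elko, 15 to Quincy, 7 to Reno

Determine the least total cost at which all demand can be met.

An optimal shipping plan:
  Bakery1–Reno: 34 × €2 = €68
  Bakery2–Elko: 29 × €5 = €145
  Bakery2–Quincy: 19 × €3 = €57
  Bakery3–Chico: 37 × €2 = €74
  Bakery3–Elko: 11 × €12 = €132
  Bakery3–Reno: 21 × €17 = €357
  Bakery4–Reno: 69 × €7 = €483
Total = 68 + 145 + 57 + 74 + 132 + 357 + 483 = €1316.
(Supply check: Bakery1 ships 34; Bakery2 ships 48; Bakery3 ships 69; Bakery4 ships 69.)

1316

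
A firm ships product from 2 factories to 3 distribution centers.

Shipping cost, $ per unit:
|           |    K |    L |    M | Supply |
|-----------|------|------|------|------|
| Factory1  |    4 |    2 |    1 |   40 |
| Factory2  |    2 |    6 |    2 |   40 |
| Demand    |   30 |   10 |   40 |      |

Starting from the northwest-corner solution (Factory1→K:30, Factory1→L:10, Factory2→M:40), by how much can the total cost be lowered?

90

Current plan cost = 30·4 + 10·2 + 40·2 = $220.
Optimal plan:
  Factory1→L: 10 × $2 = $20
  Factory1→M: 30 × $1 = $30
  Factory2→K: 30 × $2 = $60
  Factory2→M: 10 × $2 = $20
Optimal cost = $130.
Saving = 220 − 130 = $90.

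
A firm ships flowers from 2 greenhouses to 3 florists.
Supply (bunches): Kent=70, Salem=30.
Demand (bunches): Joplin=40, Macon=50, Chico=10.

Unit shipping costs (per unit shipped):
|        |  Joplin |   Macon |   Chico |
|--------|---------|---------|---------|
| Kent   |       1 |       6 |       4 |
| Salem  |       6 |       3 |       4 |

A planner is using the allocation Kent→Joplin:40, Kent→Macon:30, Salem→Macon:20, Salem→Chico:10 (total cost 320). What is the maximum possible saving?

Current plan cost = 40·1 + 30·6 + 20·3 + 10·4 = 320.
Optimal plan:
  Kent→Joplin: 40 × 1 = 40
  Kent→Macon: 20 × 6 = 120
  Kent→Chico: 10 × 4 = 40
  Salem→Macon: 30 × 3 = 90
Optimal cost = 290.
Saving = 320 − 290 = 30.

30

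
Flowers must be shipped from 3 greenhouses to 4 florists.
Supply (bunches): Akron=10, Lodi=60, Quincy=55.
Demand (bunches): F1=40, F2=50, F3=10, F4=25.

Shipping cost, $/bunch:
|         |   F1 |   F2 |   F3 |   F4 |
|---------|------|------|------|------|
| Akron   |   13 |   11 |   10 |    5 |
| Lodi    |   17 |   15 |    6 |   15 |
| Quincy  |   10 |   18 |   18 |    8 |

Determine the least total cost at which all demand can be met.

An optimal shipping plan:
  Akron–F4: 10 × $5 = $50
  Lodi–F2: 50 × $15 = $750
  Lodi–F3: 10 × $6 = $60
  Quincy–F1: 40 × $10 = $400
  Quincy–F4: 15 × $8 = $120
Total = 50 + 750 + 60 + 400 + 120 = $1380.

1380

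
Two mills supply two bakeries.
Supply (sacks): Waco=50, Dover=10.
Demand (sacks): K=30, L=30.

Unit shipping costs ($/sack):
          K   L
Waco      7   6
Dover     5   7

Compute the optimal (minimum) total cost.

An optimal shipping plan:
  Waco→K: 20 × $7 = $140
  Waco→L: 30 × $6 = $180
  Dover→K: 10 × $5 = $50
Total = 140 + 180 + 50 = $370.
(Supply check: Waco ships 50; Dover ships 10.)

370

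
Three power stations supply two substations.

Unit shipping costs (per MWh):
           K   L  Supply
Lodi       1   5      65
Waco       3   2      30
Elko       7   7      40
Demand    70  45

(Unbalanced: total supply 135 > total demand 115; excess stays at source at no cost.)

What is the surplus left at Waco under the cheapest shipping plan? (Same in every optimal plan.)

0

Minimum-cost shipments:
  Lodi to K: 65 × 1 = 65
  Waco to L: 30 × 2 = 60
  Elko to K: 5 × 7 = 35
  Elko to L: 15 × 7 = 105
Total cost = 265.
Waco ships 30 of its 30, leaving 0.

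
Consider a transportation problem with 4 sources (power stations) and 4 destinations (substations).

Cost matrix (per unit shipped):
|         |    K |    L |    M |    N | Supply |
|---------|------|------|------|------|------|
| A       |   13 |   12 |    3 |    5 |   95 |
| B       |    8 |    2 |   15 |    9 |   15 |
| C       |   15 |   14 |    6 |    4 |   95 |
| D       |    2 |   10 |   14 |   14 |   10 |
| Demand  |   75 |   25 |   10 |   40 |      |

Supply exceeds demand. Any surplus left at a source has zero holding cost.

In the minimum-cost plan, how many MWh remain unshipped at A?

Minimum-cost shipments:
  A to K: 65 MWh
  A to L: 10 MWh
  A to M: 10 MWh
  B to L: 15 MWh
  C to N: 40 MWh
  D to K: 10 MWh
Total cost = 1205.
A ships 85 of its 95, leaving 10.

10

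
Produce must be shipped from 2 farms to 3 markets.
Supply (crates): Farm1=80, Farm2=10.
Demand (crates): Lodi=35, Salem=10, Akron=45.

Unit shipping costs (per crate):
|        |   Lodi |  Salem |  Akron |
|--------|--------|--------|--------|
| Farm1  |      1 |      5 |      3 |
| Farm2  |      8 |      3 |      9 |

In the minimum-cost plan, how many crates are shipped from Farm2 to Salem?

10

The minimum-cost plan:
  Farm1->Lodi: 35 × 1 = 35
  Farm1->Akron: 45 × 3 = 135
  Farm2->Salem: 10 × 3 = 30
Total cost = 200.
So Farm2→Salem carries 10 crates.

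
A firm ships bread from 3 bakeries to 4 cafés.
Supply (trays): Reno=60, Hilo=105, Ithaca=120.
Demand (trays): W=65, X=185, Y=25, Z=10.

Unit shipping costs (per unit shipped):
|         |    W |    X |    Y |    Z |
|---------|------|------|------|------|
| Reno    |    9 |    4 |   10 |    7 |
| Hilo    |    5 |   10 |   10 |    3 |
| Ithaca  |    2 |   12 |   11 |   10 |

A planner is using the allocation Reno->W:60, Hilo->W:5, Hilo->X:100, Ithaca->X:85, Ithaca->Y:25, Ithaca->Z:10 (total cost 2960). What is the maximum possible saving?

975

Current plan cost = 60·9 + 5·5 + 100·10 + 85·12 + 25·11 + 10·10 = 2960.
Optimal plan:
  Reno–X: 60 × 4 = 240
  Hilo–X: 95 × 10 = 950
  Hilo–Z: 10 × 3 = 30
  Ithaca–W: 65 × 2 = 130
  Ithaca–X: 30 × 12 = 360
  Ithaca–Y: 25 × 11 = 275
Optimal cost = 1985.
Saving = 2960 − 1985 = 975.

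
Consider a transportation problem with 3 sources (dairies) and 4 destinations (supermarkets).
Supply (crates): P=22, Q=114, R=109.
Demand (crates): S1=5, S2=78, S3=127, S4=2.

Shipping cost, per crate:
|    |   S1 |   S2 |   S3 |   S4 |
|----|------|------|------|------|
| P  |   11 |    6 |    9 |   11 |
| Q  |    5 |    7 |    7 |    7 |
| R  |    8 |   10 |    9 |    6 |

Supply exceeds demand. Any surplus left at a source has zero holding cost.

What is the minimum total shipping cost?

One minimum-cost allocation:
  P→S2: 22 crates
  Q→S1: 5 crates
  Q→S2: 56 crates
  Q→S3: 53 crates
  R→S3: 74 crates
  R→S4: 2 crates
Total cost = 1598.
(Supply check: P ships 22; Q ships 114; R ships 76.)

1598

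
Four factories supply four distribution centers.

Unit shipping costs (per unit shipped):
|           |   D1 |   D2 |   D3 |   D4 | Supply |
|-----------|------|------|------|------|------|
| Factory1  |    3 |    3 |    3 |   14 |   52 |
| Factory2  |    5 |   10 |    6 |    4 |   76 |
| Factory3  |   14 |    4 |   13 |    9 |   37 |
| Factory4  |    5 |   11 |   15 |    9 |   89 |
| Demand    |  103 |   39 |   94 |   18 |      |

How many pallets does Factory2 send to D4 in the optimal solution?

Solving gives:
  Factory1->D2: 2 × 3 = 6
  Factory1->D3: 50 × 3 = 150
  Factory2->D1: 14 × 5 = 70
  Factory2->D3: 44 × 6 = 264
  Factory2->D4: 18 × 4 = 72
  Factory3->D2: 37 × 4 = 148
  Factory4->D1: 89 × 5 = 445
Total cost = 1155.
So Factory2→D4 carries 18 pallets.

18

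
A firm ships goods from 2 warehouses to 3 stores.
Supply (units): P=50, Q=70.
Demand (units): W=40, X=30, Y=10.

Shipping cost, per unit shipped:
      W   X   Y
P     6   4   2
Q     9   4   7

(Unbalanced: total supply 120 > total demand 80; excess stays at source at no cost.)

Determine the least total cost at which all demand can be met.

A cheapest plan:
  P–W: 40 units
  P–Y: 10 units
  Q–X: 30 units
Total cost = 380.
(Supply check: P ships 50; Q ships 30.)

380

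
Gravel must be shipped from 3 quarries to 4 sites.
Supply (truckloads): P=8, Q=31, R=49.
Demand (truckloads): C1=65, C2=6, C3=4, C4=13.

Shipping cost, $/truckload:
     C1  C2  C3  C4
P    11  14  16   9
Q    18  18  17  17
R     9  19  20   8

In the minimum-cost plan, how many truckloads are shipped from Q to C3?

Solving gives:
  P->C4: 8 × $9 = $72
  Q->C1: 21 × $18 = $378
  Q->C2: 6 × $18 = $108
  Q->C3: 4 × $17 = $68
  R->C1: 44 × $9 = $396
  R->C4: 5 × $8 = $40
Total cost = $1062.
So Q→C3 carries 4 truckloads.

4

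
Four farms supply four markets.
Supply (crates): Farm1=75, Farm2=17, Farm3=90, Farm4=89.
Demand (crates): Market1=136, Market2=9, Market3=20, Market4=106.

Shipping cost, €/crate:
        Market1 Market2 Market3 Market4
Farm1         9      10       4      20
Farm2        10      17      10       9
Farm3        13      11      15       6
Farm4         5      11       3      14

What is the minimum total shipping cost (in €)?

1723

Optimal allocation:
  Farm1–Market1: 46 × €9 = €414
  Farm1–Market2: 9 × €10 = €90
  Farm1–Market3: 20 × €4 = €80
  Farm2–Market1: 1 × €10 = €10
  Farm2–Market4: 16 × €9 = €144
  Farm3–Market4: 90 × €6 = €540
  Farm4–Market1: 89 × €5 = €445
Total = 414 + 90 + 80 + 10 + 144 + 540 + 445 = €1723.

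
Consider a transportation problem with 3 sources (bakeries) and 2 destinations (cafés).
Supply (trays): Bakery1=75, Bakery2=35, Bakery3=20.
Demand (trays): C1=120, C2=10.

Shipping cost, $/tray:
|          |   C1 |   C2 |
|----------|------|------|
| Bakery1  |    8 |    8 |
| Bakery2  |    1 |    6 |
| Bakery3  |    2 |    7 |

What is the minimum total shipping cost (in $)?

675

Optimal allocation:
  Bakery1–C1: 65 × $8 = $520
  Bakery1–C2: 10 × $8 = $80
  Bakery2–C1: 35 × $1 = $35
  Bakery3–C1: 20 × $2 = $40
Total = 520 + 80 + 35 + 40 = $675.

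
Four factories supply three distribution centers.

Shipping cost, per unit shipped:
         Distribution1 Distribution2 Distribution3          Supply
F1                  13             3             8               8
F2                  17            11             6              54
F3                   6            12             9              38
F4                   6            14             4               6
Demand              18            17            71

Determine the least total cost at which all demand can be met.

687

A cheapest plan:
  F1→Distribution2: 8 × 3 = 24
  F2→Distribution3: 54 × 6 = 324
  F3→Distribution1: 18 × 6 = 108
  F3→Distribution2: 9 × 12 = 108
  F3→Distribution3: 11 × 9 = 99
  F4→Distribution3: 6 × 4 = 24
Total = 24 + 324 + 108 + 108 + 99 + 24 = 687.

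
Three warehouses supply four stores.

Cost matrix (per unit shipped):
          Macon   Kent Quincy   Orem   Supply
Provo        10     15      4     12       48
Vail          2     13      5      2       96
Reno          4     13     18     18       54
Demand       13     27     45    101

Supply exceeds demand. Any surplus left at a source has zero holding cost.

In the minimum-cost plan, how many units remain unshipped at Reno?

Minimum-cost shipments:
  Provo to Quincy: 45 units
  Provo to Orem: 3 units
  Vail to Orem: 96 units
  Reno to Macon: 13 units
  Reno to Kent: 27 units
  Reno to Orem: 2 units
Total cost = 847.
Reno ships 42 of its 54, leaving 12.

12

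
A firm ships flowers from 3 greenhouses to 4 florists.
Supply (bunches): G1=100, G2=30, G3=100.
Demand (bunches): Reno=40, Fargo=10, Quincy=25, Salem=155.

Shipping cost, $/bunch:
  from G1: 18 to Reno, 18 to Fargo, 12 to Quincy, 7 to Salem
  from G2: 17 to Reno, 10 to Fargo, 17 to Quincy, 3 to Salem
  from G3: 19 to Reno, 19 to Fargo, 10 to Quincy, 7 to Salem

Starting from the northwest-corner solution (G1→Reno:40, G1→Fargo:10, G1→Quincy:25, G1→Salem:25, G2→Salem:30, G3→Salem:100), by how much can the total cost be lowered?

Current plan cost = 40·18 + 10·18 + 25·12 + 25·7 + 30·3 + 100·7 = $2165.
Optimal plan:
  G1 to Reno: 40 × $18 = $720
  G1 to Salem: 60 × $7 = $420
  G2 to Fargo: 10 × $10 = $100
  G2 to Salem: 20 × $3 = $60
  G3 to Quincy: 25 × $10 = $250
  G3 to Salem: 75 × $7 = $525
Optimal cost = $2075.
Saving = 2165 − 2075 = $90.

90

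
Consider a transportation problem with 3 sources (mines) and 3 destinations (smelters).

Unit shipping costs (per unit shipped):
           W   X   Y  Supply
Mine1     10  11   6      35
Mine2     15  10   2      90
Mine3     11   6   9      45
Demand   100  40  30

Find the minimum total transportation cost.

1605

An optimal shipping plan:
  Mine1–W: 35 × 10 = 350
  Mine2–W: 60 × 15 = 900
  Mine2–Y: 30 × 2 = 60
  Mine3–W: 5 × 11 = 55
  Mine3–X: 40 × 6 = 240
Total = 350 + 900 + 60 + 55 + 240 = 1605.
(Supply check: Mine1 ships 35; Mine2 ships 90; Mine3 ships 45.)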